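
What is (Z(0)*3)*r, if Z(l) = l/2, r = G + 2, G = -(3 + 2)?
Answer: 0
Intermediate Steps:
G = -5 (G = -1*5 = -5)
r = -3 (r = -5 + 2 = -3)
Z(l) = l/2 (Z(l) = l*(½) = l/2)
(Z(0)*3)*r = (((½)*0)*3)*(-3) = (0*3)*(-3) = 0*(-3) = 0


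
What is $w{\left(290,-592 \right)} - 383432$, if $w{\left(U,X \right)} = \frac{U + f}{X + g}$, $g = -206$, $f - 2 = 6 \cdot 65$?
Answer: $- \frac{152989709}{399} \approx -3.8343 \cdot 10^{5}$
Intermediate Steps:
$f = 392$ ($f = 2 + 6 \cdot 65 = 2 + 390 = 392$)
$w{\left(U,X \right)} = \frac{392 + U}{-206 + X}$ ($w{\left(U,X \right)} = \frac{U + 392}{X - 206} = \frac{392 + U}{-206 + X}$)
$w{\left(290,-592 \right)} - 383432 = \frac{392 + 290}{-206 - 592} - 383432 = \frac{1}{-798} \cdot 682 - 383432 = \left(- \frac{1}{798}\right) 682 - 383432 = - \frac{341}{399} - 383432 = - \frac{152989709}{399}$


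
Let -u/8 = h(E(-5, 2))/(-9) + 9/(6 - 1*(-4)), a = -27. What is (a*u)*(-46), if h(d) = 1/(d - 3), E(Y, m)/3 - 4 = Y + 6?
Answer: -44252/5 ≈ -8850.4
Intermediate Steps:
E(Y, m) = 30 + 3*Y (E(Y, m) = 12 + 3*(Y + 6) = 12 + 3*(6 + Y) = 12 + (18 + 3*Y) = 30 + 3*Y)
h(d) = 1/(-3 + d)
u = -962/135 (u = -8*(1/((-3 + (30 + 3*(-5)))*(-9)) + 9/(6 - 1*(-4))) = -8*(-⅑/(-3 + (30 - 15)) + 9/(6 + 4)) = -8*(-⅑/(-3 + 15) + 9/10) = -8*(-⅑/12 + 9*(⅒)) = -8*((1/12)*(-⅑) + 9/10) = -8*(-1/108 + 9/10) = -8*481/540 = -962/135 ≈ -7.1259)
(a*u)*(-46) = -27*(-962/135)*(-46) = (962/5)*(-46) = -44252/5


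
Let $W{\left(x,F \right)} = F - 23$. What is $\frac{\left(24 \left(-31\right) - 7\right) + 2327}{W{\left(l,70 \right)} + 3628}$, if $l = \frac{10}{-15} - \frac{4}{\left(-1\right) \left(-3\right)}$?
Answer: $\frac{1576}{3675} \approx 0.42884$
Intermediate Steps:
$l = -2$ ($l = 10 \left(- \frac{1}{15}\right) - \frac{4}{3} = - \frac{2}{3} - \frac{4}{3} = -2$)
$W{\left(x,F \right)} = -23 + F$
$\frac{\left(24 \left(-31\right) - 7\right) + 2327}{W{\left(l,70 \right)} + 3628} = \frac{\left(24 \left(-31\right) - 7\right) + 2327}{\left(-23 + 70\right) + 3628} = \frac{\left(-744 - 7\right) + 2327}{47 + 3628} = \frac{-751 + 2327}{3675} = 1576 \cdot \frac{1}{3675} = \frac{1576}{3675}$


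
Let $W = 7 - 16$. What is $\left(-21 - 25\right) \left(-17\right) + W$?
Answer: $773$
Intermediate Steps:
$W = -9$
$\left(-21 - 25\right) \left(-17\right) + W = \left(-21 - 25\right) \left(-17\right) - 9 = \left(-46\right) \left(-17\right) - 9 = 782 - 9 = 773$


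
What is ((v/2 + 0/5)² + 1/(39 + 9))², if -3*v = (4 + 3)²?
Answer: 92294449/20736 ≈ 4450.9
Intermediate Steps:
v = -49/3 (v = -(4 + 3)²/3 = -⅓*7² = -⅓*49 = -49/3 ≈ -16.333)
((v/2 + 0/5)² + 1/(39 + 9))² = ((-49/3/2 + 0/5)² + 1/(39 + 9))² = ((-49/3*½ + 0*(⅕))² + 1/48)² = ((-49/6 + 0)² + 1/48)² = ((-49/6)² + 1/48)² = (2401/36 + 1/48)² = (9607/144)² = 92294449/20736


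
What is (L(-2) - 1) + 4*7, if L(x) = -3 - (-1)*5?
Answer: 29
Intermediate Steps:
L(x) = 2 (L(x) = -3 - 1*(-5) = -3 + 5 = 2)
(L(-2) - 1) + 4*7 = (2 - 1) + 4*7 = 1 + 28 = 29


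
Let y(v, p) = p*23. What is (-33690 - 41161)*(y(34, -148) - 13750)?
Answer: 1283994054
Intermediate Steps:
y(v, p) = 23*p
(-33690 - 41161)*(y(34, -148) - 13750) = (-33690 - 41161)*(23*(-148) - 13750) = -74851*(-3404 - 13750) = -74851*(-17154) = 1283994054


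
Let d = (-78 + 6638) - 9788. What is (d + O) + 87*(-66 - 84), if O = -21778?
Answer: -38056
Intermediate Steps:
d = -3228 (d = 6560 - 9788 = -3228)
(d + O) + 87*(-66 - 84) = (-3228 - 21778) + 87*(-66 - 84) = -25006 + 87*(-150) = -25006 - 13050 = -38056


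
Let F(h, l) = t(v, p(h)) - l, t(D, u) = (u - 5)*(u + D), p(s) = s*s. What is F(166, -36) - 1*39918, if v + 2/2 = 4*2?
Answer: 759348331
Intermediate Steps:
p(s) = s²
v = 7 (v = -1 + 4*2 = -1 + 8 = 7)
t(D, u) = (-5 + u)*(D + u)
F(h, l) = -35 + h⁴ - l + 2*h² (F(h, l) = ((h²)² - 5*7 - 5*h² + 7*h²) - l = (h⁴ - 35 - 5*h² + 7*h²) - l = (-35 + h⁴ + 2*h²) - l = -35 + h⁴ - l + 2*h²)
F(166, -36) - 1*39918 = (-35 + 166⁴ - 1*(-36) + 2*166²) - 1*39918 = (-35 + 759333136 + 36 + 2*27556) - 39918 = (-35 + 759333136 + 36 + 55112) - 39918 = 759388249 - 39918 = 759348331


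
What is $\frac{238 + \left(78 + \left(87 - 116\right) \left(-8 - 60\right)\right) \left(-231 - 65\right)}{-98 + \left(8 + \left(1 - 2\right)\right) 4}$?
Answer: $\frac{303281}{35} \approx 8665.2$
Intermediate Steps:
$\frac{238 + \left(78 + \left(87 - 116\right) \left(-8 - 60\right)\right) \left(-231 - 65\right)}{-98 + \left(8 + \left(1 - 2\right)\right) 4} = \frac{238 + \left(78 - -1972\right) \left(-296\right)}{-98 + \left(8 - 1\right) 4} = \frac{238 + \left(78 + 1972\right) \left(-296\right)}{-98 + 7 \cdot 4} = \frac{238 + 2050 \left(-296\right)}{-98 + 28} = \frac{238 - 606800}{-70} = \left(-606562\right) \left(- \frac{1}{70}\right) = \frac{303281}{35}$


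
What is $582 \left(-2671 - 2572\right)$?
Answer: $-3051426$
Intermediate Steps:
$582 \left(-2671 - 2572\right) = 582 \left(-5243\right) = -3051426$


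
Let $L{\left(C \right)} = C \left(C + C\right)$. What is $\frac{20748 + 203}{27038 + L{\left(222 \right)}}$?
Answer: $\frac{20951}{125606} \approx 0.1668$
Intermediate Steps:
$L{\left(C \right)} = 2 C^{2}$ ($L{\left(C \right)} = C 2 C = 2 C^{2}$)
$\frac{20748 + 203}{27038 + L{\left(222 \right)}} = \frac{20748 + 203}{27038 + 2 \cdot 222^{2}} = \frac{20951}{27038 + 2 \cdot 49284} = \frac{20951}{27038 + 98568} = \frac{20951}{125606}$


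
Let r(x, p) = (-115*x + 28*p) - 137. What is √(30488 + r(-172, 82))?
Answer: √52427 ≈ 228.97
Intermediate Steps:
r(x, p) = -137 - 115*x + 28*p
√(30488 + r(-172, 82)) = √(30488 + (-137 - 115*(-172) + 28*82)) = √(30488 + (-137 + 19780 + 2296)) = √(30488 + 21939) = √52427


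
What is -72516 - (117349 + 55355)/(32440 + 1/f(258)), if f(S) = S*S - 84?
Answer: -156400299213636/2156611201 ≈ -72521.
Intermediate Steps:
f(S) = -84 + S² (f(S) = S² - 84 = -84 + S²)
-72516 - (117349 + 55355)/(32440 + 1/f(258)) = -72516 - (117349 + 55355)/(32440 + 1/(-84 + 258²)) = -72516 - 172704/(32440 + 1/(-84 + 66564)) = -72516 - 172704/(32440 + 1/66480) = -72516 - 172704/2156611201/66480 = -72516 - 172704*66480/2156611201 = -72516 - 1*11481361920/2156611201 = -72516 - 11481361920/2156611201 = -156400299213636/2156611201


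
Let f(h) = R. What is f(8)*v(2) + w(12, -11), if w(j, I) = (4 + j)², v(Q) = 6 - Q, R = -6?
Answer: 232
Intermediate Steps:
f(h) = -6
f(8)*v(2) + w(12, -11) = -6*(6 - 1*2) + (4 + 12)² = -6*(6 - 2) + 16² = -6*4 + 256 = -24 + 256 = 232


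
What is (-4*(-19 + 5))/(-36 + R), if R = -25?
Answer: -56/61 ≈ -0.91803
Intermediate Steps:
(-4*(-19 + 5))/(-36 + R) = (-4*(-19 + 5))/(-36 - 25) = -4*(-14)/(-61) = 56*(-1/61) = -56/61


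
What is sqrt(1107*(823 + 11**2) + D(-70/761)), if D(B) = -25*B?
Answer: sqrt(605187409718)/761 ≈ 1022.3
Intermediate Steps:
sqrt(1107*(823 + 11**2) + D(-70/761)) = sqrt(1107*(823 + 11**2) - (-1750)/761) = sqrt(1107*(823 + 121) - (-1750)/761) = sqrt(1107*944 - 25*(-70/761)) = sqrt(1045008 + 1750/761) = sqrt(795252838/761) = sqrt(605187409718)/761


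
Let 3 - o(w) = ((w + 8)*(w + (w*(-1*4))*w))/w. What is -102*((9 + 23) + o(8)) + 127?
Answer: -54035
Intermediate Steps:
o(w) = 3 - (8 + w)*(w - 4*w²)/w (o(w) = 3 - (w + 8)*(w + (w*(-1*4))*w)/w = 3 - (8 + w)*(w + (w*(-4))*w)/w = 3 - (8 + w)*(w + (-4*w)*w)/w = 3 - (8 + w)*(w - 4*w²)/w)
-102*((9 + 23) + o(8)) + 127 = -102*((9 + 23) + (-5 + 4*8² + 31*8)) + 127 = -102*(32 + (-5 + 4*64 + 248)) + 127 = -102*(32 + (-5 + 256 + 248)) + 127 = -102*(32 + 499) + 127 = -102*531 + 127 = -54162 + 127 = -54035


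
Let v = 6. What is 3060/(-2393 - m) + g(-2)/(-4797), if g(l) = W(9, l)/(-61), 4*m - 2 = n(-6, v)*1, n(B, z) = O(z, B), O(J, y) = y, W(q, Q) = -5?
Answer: -17219615/13460382 ≈ -1.2793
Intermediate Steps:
n(B, z) = B
m = -1 (m = 1/2 + (-6*1)/4 = 1/2 + (1/4)*(-6) = 1/2 - 3/2 = -1)
g(l) = 5/61 (g(l) = -5/(-61) = -5*(-1/61) = 5/61)
3060/(-2393 - m) + g(-2)/(-4797) = 3060/(-2393 - 1*(-1)) + (5/61)/(-4797) = 3060/(-2393 + 1) + (5/61)*(-1/4797) = 3060/(-2392) - 5/292617 = 3060*(-1/2392) - 5/292617 = -765/598 - 5/292617 = -17219615/13460382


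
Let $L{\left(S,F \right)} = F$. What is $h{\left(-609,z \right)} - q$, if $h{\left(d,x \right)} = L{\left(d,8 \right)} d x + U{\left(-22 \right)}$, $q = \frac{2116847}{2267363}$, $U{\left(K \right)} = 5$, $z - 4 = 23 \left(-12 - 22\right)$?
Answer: $\frac{8594258212976}{2267363} \approx 3.7904 \cdot 10^{6}$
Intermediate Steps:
$z = -778$ ($z = 4 + 23 \left(-12 - 22\right) = 4 + 23 \left(-34\right) = 4 - 782 = -778$)
$q = \frac{2116847}{2267363}$ ($q = 2116847 \cdot \frac{1}{2267363} = \frac{2116847}{2267363} \approx 0.93362$)
$h{\left(d,x \right)} = 5 + 8 d x$ ($h{\left(d,x \right)} = 8 d x + 5 = 5 + 8 d x$)
$h{\left(-609,z \right)} - q = \left(5 + 8 \left(-609\right) \left(-778\right)\right) - \frac{2116847}{2267363} = \left(5 + 3790416\right) - \frac{2116847}{2267363} = 3790421 - \frac{2116847}{2267363} = \frac{8594258212976}{2267363}$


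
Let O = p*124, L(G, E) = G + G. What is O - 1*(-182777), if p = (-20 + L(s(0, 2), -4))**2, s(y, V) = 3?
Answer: 207081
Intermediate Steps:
L(G, E) = 2*G
p = 196 (p = (-20 + 2*3)**2 = (-20 + 6)**2 = (-14)**2 = 196)
O = 24304 (O = 196*124 = 24304)
O - 1*(-182777) = 24304 - 1*(-182777) = 24304 + 182777 = 207081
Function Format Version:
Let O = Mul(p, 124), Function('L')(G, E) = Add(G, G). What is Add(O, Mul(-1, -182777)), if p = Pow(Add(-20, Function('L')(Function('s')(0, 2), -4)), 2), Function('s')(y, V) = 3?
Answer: 207081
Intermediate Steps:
Function('L')(G, E) = Mul(2, G)
p = 196 (p = Pow(Add(-20, Mul(2, 3)), 2) = Pow(Add(-20, 6), 2) = Pow(-14, 2) = 196)
O = 24304 (O = Mul(196, 124) = 24304)
Add(O, Mul(-1, -182777)) = Add(24304, Mul(-1, -182777)) = Add(24304, 182777) = 207081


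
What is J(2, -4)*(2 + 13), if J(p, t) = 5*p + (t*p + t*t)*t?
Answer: -330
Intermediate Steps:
J(p, t) = 5*p + t*(t² + p*t) (J(p, t) = 5*p + (p*t + t²)*t = 5*p + (t² + p*t)*t = 5*p + t*(t² + p*t))
J(2, -4)*(2 + 13) = ((-4)³ + 5*2 + 2*(-4)²)*(2 + 13) = (-64 + 10 + 2*16)*15 = (-64 + 10 + 32)*15 = -22*15 = -330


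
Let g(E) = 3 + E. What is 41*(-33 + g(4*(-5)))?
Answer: -2050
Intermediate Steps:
41*(-33 + g(4*(-5))) = 41*(-33 + (3 + 4*(-5))) = 41*(-33 + (3 - 20)) = 41*(-33 - 17) = 41*(-50) = -2050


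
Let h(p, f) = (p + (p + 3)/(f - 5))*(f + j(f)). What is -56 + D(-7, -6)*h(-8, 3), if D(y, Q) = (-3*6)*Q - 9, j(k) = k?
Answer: -3323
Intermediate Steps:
D(y, Q) = -9 - 18*Q (D(y, Q) = -18*Q - 9 = -9 - 18*Q)
h(p, f) = 2*f*(p + (3 + p)/(-5 + f)) (h(p, f) = (p + (p + 3)/(f - 5))*(f + f) = (p + (3 + p)/(-5 + f))*(2*f) = 2*f*(p + (3 + p)/(-5 + f)))
-56 + D(-7, -6)*h(-8, 3) = -56 + (-9 - 18*(-6))*(2*3*(3 - 4*(-8) + 3*(-8))/(-5 + 3)) = -56 + (-9 + 108)*(2*3*(3 + 32 - 24)/(-2)) = -56 + 99*(2*3*(-½)*11) = -56 + 99*(-33) = -56 - 3267 = -3323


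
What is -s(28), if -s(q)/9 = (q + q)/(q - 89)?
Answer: -504/61 ≈ -8.2623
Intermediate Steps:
s(q) = -18*q/(-89 + q) (s(q) = -9*(q + q)/(q - 89) = -9*2*q/(-89 + q) = -18*q/(-89 + q))
-s(28) = -(-18)*28/(-89 + 28) = -(-18)*28/(-61) = -(-18)*28*(-1)/61 = -1*504/61 = -504/61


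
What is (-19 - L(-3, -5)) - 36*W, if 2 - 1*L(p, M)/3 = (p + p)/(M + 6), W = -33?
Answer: 1145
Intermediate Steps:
L(p, M) = 6 - 6*p/(6 + M) (L(p, M) = 6 - 3*(p + p)/(M + 6) = 6 - 3*2*p/(6 + M) = 6 - 6*p/(6 + M))
(-19 - L(-3, -5)) - 36*W = (-19 - 6*(6 - 5 - 1*(-3))/(6 - 5)) - 36*(-33) = (-19 - 6*(6 - 5 + 3)/1) + 1188 = (-19 - 6*4) + 1188 = (-19 - 1*24) + 1188 = (-19 - 24) + 1188 = -43 + 1188 = 1145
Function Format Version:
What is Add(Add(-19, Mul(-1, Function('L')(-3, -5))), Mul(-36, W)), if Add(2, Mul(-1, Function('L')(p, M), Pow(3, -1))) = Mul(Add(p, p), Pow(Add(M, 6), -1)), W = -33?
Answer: 1145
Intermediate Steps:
Function('L')(p, M) = Add(6, Mul(-6, p, Pow(Add(6, M), -1))) (Function('L')(p, M) = Add(6, Mul(-3, Mul(Add(p, p), Pow(Add(M, 6), -1)))) = Add(6, Mul(-3, Mul(Mul(2, p), Pow(Add(6, M), -1)))) = Add(6, Mul(-3, Mul(2, p, Pow(Add(6, M), -1)))) = Add(6, Mul(-6, p, Pow(Add(6, M), -1))))
Add(Add(-19, Mul(-1, Function('L')(-3, -5))), Mul(-36, W)) = Add(Add(-19, Mul(-1, Mul(6, Pow(Add(6, -5), -1), Add(6, -5, Mul(-1, -3))))), Mul(-36, -33)) = Add(Add(-19, Mul(-1, Mul(6, Pow(1, -1), Add(6, -5, 3)))), 1188) = Add(Add(-19, Mul(-1, Mul(6, 1, 4))), 1188) = Add(Add(-19, Mul(-1, 24)), 1188) = Add(Add(-19, -24), 1188) = Add(-43, 1188) = 1145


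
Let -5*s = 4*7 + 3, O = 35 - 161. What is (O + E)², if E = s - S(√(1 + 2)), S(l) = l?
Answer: 436996/25 + 1322*√3/5 ≈ 17938.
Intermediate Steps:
O = -126
s = -31/5 (s = -(4*7 + 3)/5 = -(28 + 3)/5 = -⅕*31 = -31/5 ≈ -6.2000)
E = -31/5 - √3 (E = -31/5 - √(1 + 2) = -31/5 - √3 ≈ -7.9321)
(O + E)² = (-126 + (-31/5 - √3))² = (-661/5 - √3)²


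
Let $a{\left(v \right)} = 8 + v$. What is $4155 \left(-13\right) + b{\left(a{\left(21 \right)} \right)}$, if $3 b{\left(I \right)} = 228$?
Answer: $-53939$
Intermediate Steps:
$b{\left(I \right)} = 76$ ($b{\left(I \right)} = \frac{1}{3} \cdot 228 = 76$)
$4155 \left(-13\right) + b{\left(a{\left(21 \right)} \right)} = 4155 \left(-13\right) + 76 = -54015 + 76 = -53939$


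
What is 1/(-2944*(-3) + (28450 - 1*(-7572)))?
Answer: 1/44854 ≈ 2.2295e-5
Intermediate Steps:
1/(-2944*(-3) + (28450 - 1*(-7572))) = 1/(8832 + (28450 + 7572)) = 1/(8832 + 36022) = 1/44854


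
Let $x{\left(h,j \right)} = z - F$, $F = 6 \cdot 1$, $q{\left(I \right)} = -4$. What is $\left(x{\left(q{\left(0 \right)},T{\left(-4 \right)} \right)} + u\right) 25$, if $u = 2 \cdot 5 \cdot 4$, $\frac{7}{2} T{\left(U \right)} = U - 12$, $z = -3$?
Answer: $775$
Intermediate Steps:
$F = 6$
$T{\left(U \right)} = - \frac{24}{7} + \frac{2 U}{7}$ ($T{\left(U \right)} = \frac{2 \left(U - 12\right)}{7} = \frac{2 \left(-12 + U\right)}{7} = - \frac{24}{7} + \frac{2 U}{7}$)
$x{\left(h,j \right)} = -9$ ($x{\left(h,j \right)} = -3 - 6 = -9$)
$u = 40$ ($u = 10 \cdot 4 = 40$)
$\left(x{\left(q{\left(0 \right)},T{\left(-4 \right)} \right)} + u\right) 25 = \left(-9 + 40\right) 25 = 31 \cdot 25 = 775$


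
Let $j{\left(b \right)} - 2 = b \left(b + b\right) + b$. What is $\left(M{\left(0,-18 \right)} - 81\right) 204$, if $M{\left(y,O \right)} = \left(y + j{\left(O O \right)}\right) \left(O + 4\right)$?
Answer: $-600570492$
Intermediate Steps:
$j{\left(b \right)} = 2 + b + 2 b^{2}$ ($j{\left(b \right)} = 2 + \left(b \left(b + b\right) + b\right) = 2 + \left(b 2 b + b\right) = 2 + \left(2 b^{2} + b\right) = 2 + \left(b + 2 b^{2}\right) = 2 + b + 2 b^{2}$)
$M{\left(y,O \right)} = \left(4 + O\right) \left(2 + y + O^{2} + 2 O^{4}\right)$ ($M{\left(y,O \right)} = \left(y + \left(2 + O O + 2 \left(O O\right)^{2}\right)\right) \left(O + 4\right) = \left(y + \left(2 + O^{2} + 2 \left(O^{2}\right)^{2}\right)\right) \left(4 + O\right) = \left(y + \left(2 + O^{2} + 2 O^{4}\right)\right) \left(4 + O\right) = \left(2 + y + O^{2} + 2 O^{4}\right) \left(4 + O\right) = \left(4 + O\right) \left(2 + y + O^{2} + 2 O^{4}\right)$)
$\left(M{\left(0,-18 \right)} - 81\right) 204 = \left(\left(8 + 4 \cdot 0 + 4 \left(-18\right)^{2} + 8 \left(-18\right)^{4} - 0 - 18 \left(2 + \left(-18\right)^{2} + 2 \left(-18\right)^{4}\right)\right) - 81\right) 204 = \left(\left(8 + 0 + 4 \cdot 324 + 8 \cdot 104976 + 0 - 18 \left(2 + 324 + 2 \cdot 104976\right)\right) - 81\right) 204 = \left(\left(8 + 0 + 1296 + 839808 + 0 - 18 \left(2 + 324 + 209952\right)\right) - 81\right) 204 = \left(\left(8 + 0 + 1296 + 839808 + 0 - 3785004\right) - 81\right) 204 = \left(-2943892 - 81\right) 204 = \left(-2943973\right) 204 = -600570492$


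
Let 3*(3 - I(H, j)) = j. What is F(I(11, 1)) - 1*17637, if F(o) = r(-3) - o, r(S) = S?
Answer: -52928/3 ≈ -17643.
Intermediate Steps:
I(H, j) = 3 - j/3
F(o) = -3 - o
F(I(11, 1)) - 1*17637 = (-3 - (3 - ⅓*1)) - 1*17637 = (-3 - (3 - ⅓)) - 17637 = (-3 - 1*8/3) - 17637 = (-3 - 8/3) - 17637 = -17/3 - 17637 = -52928/3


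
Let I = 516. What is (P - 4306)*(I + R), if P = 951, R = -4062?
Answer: 11896830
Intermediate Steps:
(P - 4306)*(I + R) = (951 - 4306)*(516 - 4062) = -3355*(-3546) = 11896830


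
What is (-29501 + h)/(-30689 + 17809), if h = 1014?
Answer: 28487/12880 ≈ 2.2117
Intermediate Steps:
(-29501 + h)/(-30689 + 17809) = (-29501 + 1014)/(-30689 + 17809) = -28487/(-12880) = -28487*(-1/12880) = 28487/12880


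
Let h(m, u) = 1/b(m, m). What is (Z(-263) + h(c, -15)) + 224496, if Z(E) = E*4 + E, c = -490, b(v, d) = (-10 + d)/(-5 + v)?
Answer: 22318199/100 ≈ 2.2318e+5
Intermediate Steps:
b(v, d) = (-10 + d)/(-5 + v)
h(m, u) = (-5 + m)/(-10 + m) (h(m, u) = 1/((-10 + m)/(-5 + m)) = (-5 + m)/(-10 + m))
Z(E) = 5*E (Z(E) = 4*E + E = 5*E)
(Z(-263) + h(c, -15)) + 224496 = (5*(-263) + (-5 - 490)/(-10 - 490)) + 224496 = (-1315 - 495/(-500)) + 224496 = (-1315 - 1/500*(-495)) + 224496 = (-1315 + 99/100) + 224496 = -131401/100 + 224496 = 22318199/100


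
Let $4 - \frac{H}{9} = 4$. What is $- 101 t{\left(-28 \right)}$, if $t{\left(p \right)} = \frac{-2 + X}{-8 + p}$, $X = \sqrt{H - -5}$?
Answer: $- \frac{101}{18} + \frac{101 \sqrt{5}}{36} \approx 0.6623$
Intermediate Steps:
$H = 0$ ($H = 36 - 36 = 0$)
$X = \sqrt{5}$ ($X = \sqrt{0 - -5} = \sqrt{0 + 5} = \sqrt{5} \approx 2.2361$)
$t{\left(p \right)} = \frac{-2 + \sqrt{5}}{-8 + p}$
$- 101 t{\left(-28 \right)} = - 101 \frac{-2 + \sqrt{5}}{-8 - 28} = - 101 \frac{-2 + \sqrt{5}}{-36} = - 101 \left(- \frac{-2 + \sqrt{5}}{36}\right) = - 101 \left(\frac{1}{18} - \frac{\sqrt{5}}{36}\right) = - \frac{101}{18} + \frac{101 \sqrt{5}}{36}$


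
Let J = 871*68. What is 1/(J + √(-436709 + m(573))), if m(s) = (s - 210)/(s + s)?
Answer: 1330888/78835647565 - I*√63726277894/1340206008605 ≈ 1.6882e-5 - 1.8836e-7*I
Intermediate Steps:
m(s) = (-210 + s)/(2*s) (m(s) = (-210 + s)/((2*s)) = (-210 + s)*(1/(2*s)) = (-210 + s)/(2*s))
J = 59228
1/(J + √(-436709 + m(573))) = 1/(59228 + √(-436709 + (½)*(-210 + 573)/573)) = 1/(59228 + √(-436709 + (½)*(1/573)*363)) = 1/(59228 + √(-436709 + 121/382)) = 1/(59228 + √(-166822717/382)) = 1/(59228 + I*√63726277894/382)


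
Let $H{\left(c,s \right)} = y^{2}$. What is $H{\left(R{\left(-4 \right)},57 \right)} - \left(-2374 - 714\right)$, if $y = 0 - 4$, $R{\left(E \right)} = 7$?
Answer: $3104$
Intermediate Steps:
$y = -4$
$H{\left(c,s \right)} = 16$ ($H{\left(c,s \right)} = \left(-4\right)^{2} = 16$)
$H{\left(R{\left(-4 \right)},57 \right)} - \left(-2374 - 714\right) = 16 - \left(-2374 - 714\right) = 16 - -3088 = 16 + 3088 = 3104$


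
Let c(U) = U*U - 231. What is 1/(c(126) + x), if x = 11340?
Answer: 1/26985 ≈ 3.7058e-5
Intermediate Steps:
c(U) = -231 + U² (c(U) = U² - 231 = -231 + U²)
1/(c(126) + x) = 1/((-231 + 126²) + 11340) = 1/((-231 + 15876) + 11340) = 1/(15645 + 11340) = 1/26985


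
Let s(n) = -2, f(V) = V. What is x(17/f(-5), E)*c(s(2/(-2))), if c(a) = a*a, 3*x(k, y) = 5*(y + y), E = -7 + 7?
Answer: 0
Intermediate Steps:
E = 0
x(k, y) = 10*y/3 (x(k, y) = (5*(y + y))/3 = (5*(2*y))/3 = (10*y)/3 = 10*y/3)
c(a) = a²
x(17/f(-5), E)*c(s(2/(-2))) = ((10/3)*0)*(-2)² = 0*4 = 0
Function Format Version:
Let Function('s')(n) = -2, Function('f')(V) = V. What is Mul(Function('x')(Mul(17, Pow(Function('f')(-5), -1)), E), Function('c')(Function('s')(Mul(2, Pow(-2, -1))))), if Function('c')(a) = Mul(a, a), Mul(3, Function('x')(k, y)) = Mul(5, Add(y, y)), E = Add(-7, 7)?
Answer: 0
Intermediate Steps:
E = 0
Function('x')(k, y) = Mul(Rational(10, 3), y) (Function('x')(k, y) = Mul(Rational(1, 3), Mul(5, Add(y, y))) = Mul(Rational(1, 3), Mul(5, Mul(2, y))) = Mul(Rational(1, 3), Mul(10, y)) = Mul(Rational(10, 3), y))
Function('c')(a) = Pow(a, 2)
Mul(Function('x')(Mul(17, Pow(Function('f')(-5), -1)), E), Function('c')(Function('s')(Mul(2, Pow(-2, -1))))) = Mul(Mul(Rational(10, 3), 0), Pow(-2, 2)) = Mul(0, 4) = 0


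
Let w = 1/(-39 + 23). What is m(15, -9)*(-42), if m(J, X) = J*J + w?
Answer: -75579/8 ≈ -9447.4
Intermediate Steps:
w = -1/16 (w = 1/(-16) = -1/16 ≈ -0.062500)
m(J, X) = -1/16 + J² (m(J, X) = J*J - 1/16 = J² - 1/16 = -1/16 + J²)
m(15, -9)*(-42) = (-1/16 + 15²)*(-42) = (-1/16 + 225)*(-42) = (3599/16)*(-42) = -75579/8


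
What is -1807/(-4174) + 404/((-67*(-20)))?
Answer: 1026919/1398290 ≈ 0.73441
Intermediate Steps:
-1807/(-4174) + 404/((-67*(-20))) = -1807*(-1/4174) + 404/1340 = 1807/4174 + 404*(1/1340) = 1807/4174 + 101/335 = 1026919/1398290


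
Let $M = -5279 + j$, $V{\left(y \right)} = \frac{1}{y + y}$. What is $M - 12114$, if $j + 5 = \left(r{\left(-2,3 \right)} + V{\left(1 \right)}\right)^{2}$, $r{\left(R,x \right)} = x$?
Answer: $- \frac{69543}{4} \approx -17386.0$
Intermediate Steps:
$V{\left(y \right)} = \frac{1}{2 y}$
$j = \frac{29}{4}$ ($j = -5 + \left(3 + \frac{1}{2 \cdot 1}\right)^{2} = -5 + \left(3 + \frac{1}{2} \cdot 1\right)^{2} = -5 + \left(3 + \frac{1}{2}\right)^{2} = -5 + \left(\frac{7}{2}\right)^{2} = -5 + \frac{49}{4} = \frac{29}{4} \approx 7.25$)
$M = - \frac{21087}{4}$ ($M = -5279 + \frac{29}{4} = - \frac{21087}{4} \approx -5271.8$)
$M - 12114 = - \frac{21087}{4} - 12114 = - \frac{69543}{4}$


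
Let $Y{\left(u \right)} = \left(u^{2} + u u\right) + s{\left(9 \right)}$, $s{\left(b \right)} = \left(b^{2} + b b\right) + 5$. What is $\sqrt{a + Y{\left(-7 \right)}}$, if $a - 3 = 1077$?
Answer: $\sqrt{1345} \approx 36.674$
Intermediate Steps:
$a = 1080$ ($a = 3 + 1077 = 1080$)
$s{\left(b \right)} = 5 + 2 b^{2}$ ($s{\left(b \right)} = \left(b^{2} + b^{2}\right) + 5 = 2 b^{2} + 5 = 5 + 2 b^{2}$)
$Y{\left(u \right)} = 167 + 2 u^{2}$ ($Y{\left(u \right)} = \left(u^{2} + u u\right) + \left(5 + 2 \cdot 9^{2}\right) = \left(u^{2} + u^{2}\right) + \left(5 + 2 \cdot 81\right) = 2 u^{2} + \left(5 + 162\right) = 2 u^{2} + 167 = 167 + 2 u^{2}$)
$\sqrt{a + Y{\left(-7 \right)}} = \sqrt{1080 + \left(167 + 2 \left(-7\right)^{2}\right)} = \sqrt{1080 + \left(167 + 2 \cdot 49\right)} = \sqrt{1080 + \left(167 + 98\right)} = \sqrt{1080 + 265} = \sqrt{1345}$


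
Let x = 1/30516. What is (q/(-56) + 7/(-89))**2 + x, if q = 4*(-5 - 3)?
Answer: 2876490613/11844144564 ≈ 0.24286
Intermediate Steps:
q = -32 (q = 4*(-8) = -32)
x = 1/30516 ≈ 3.2770e-5
(q/(-56) + 7/(-89))**2 + x = (-32/(-56) + 7/(-89))**2 + 1/30516 = (-32*(-1/56) + 7*(-1/89))**2 + 1/30516 = (4/7 - 7/89)**2 + 1/30516 = (307/623)**2 + 1/30516 = 94249/388129 + 1/30516 = 2876490613/11844144564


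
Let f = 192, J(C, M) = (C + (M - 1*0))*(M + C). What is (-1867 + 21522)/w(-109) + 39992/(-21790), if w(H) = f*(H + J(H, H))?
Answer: -36364608811/19836918720 ≈ -1.8332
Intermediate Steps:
J(C, M) = (C + M)**2 (J(C, M) = (C + (M + 0))*(C + M) = (C + M)*(C + M) = (C + M)**2)
w(H) = 192*H + 768*H**2 (w(H) = 192*(H + (H + H)**2) = 192*(H + (2*H)**2) = 192*(H + 4*H**2) = 192*H + 768*H**2)
(-1867 + 21522)/w(-109) + 39992/(-21790) = (-1867 + 21522)/((192*(-109)*(1 + 4*(-109)))) + 39992/(-21790) = 19655/((192*(-109)*(1 - 436))) + 39992*(-1/21790) = 19655/((192*(-109)*(-435))) - 19996/10895 = 19655/9103680 - 19996/10895 = 19655*(1/9103680) - 19996/10895 = 3931/1820736 - 19996/10895 = -36364608811/19836918720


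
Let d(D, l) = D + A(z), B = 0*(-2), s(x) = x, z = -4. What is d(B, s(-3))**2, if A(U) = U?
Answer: 16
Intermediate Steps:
B = 0
d(D, l) = -4 + D (d(D, l) = D - 4 = -4 + D)
d(B, s(-3))**2 = (-4 + 0)**2 = (-4)**2 = 16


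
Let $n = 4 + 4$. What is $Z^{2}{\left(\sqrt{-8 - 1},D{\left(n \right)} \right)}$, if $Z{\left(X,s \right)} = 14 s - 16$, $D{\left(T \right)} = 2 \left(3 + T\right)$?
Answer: $85264$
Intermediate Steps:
$n = 8$
$D{\left(T \right)} = 6 + 2 T$
$Z{\left(X,s \right)} = -16 + 14 s$
$Z^{2}{\left(\sqrt{-8 - 1},D{\left(n \right)} \right)} = \left(-16 + 14 \left(6 + 2 \cdot 8\right)\right)^{2} = \left(-16 + 14 \left(6 + 16\right)\right)^{2} = \left(-16 + 14 \cdot 22\right)^{2} = \left(-16 + 308\right)^{2} = 292^{2} = 85264$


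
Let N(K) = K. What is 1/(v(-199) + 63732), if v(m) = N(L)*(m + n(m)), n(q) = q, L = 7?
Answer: 1/60946 ≈ 1.6408e-5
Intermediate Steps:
v(m) = 14*m (v(m) = 7*(m + m) = 7*(2*m) = 14*m)
1/(v(-199) + 63732) = 1/(14*(-199) + 63732) = 1/(-2786 + 63732) = 1/60946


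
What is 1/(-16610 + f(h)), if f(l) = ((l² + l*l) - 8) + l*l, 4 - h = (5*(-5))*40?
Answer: 1/3007430 ≈ 3.3251e-7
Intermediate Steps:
h = 1004 (h = 4 - 5*(-5)*40 = 4 - (-25)*40 = 4 - 1*(-1000) = 4 + 1000 = 1004)
f(l) = -8 + 3*l² (f(l) = ((l² + l²) - 8) + l² = (2*l² - 8) + l² = (-8 + 2*l²) + l² = -8 + 3*l²)
1/(-16610 + f(h)) = 1/(-16610 + (-8 + 3*1004²)) = 1/(-16610 + (-8 + 3*1008016)) = 1/(-16610 + (-8 + 3024048)) = 1/(-16610 + 3024040) = 1/3007430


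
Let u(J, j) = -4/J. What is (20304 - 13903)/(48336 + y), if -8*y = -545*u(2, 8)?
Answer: 25604/192799 ≈ 0.13280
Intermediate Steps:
y = -545/4 (y = -(-545)*(-4/2)/8 = -(-545)*(-4*½)/8 = -(-545)*(-2)/8 = -⅛*1090 = -545/4 ≈ -136.25)
(20304 - 13903)/(48336 + y) = (20304 - 13903)/(48336 - 545/4) = 6401/(192799/4) = 6401*(4/192799) = 25604/192799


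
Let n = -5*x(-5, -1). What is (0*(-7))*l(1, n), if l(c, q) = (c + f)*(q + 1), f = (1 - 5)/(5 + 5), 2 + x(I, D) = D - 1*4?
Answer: 0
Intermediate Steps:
x(I, D) = -6 + D (x(I, D) = -2 + (D - 1*4) = -2 + (D - 4) = -2 + (-4 + D) = -6 + D)
f = -⅖ (f = -4/10 = -4*⅒ = -⅖ ≈ -0.40000)
n = 35 (n = -5*(-6 - 1) = -5*(-7) = 35)
l(c, q) = (1 + q)*(-⅖ + c) (l(c, q) = (c - ⅖)*(q + 1) = (-⅖ + c)*(1 + q) = (1 + q)*(-⅖ + c))
(0*(-7))*l(1, n) = (0*(-7))*(-⅖ + 1 - ⅖*35 + 1*35) = 0*(-⅖ + 1 - 14 + 35) = 0*(108/5) = 0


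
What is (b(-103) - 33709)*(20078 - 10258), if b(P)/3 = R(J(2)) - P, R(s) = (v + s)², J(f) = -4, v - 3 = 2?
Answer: -327958540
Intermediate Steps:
v = 5 (v = 3 + 2 = 5)
R(s) = (5 + s)²
b(P) = 3 - 3*P (b(P) = 3*((5 - 4)² - P) = 3*(1² - P) = 3*(1 - P) = 3 - 3*P)
(b(-103) - 33709)*(20078 - 10258) = ((3 - 3*(-103)) - 33709)*(20078 - 10258) = ((3 + 309) - 33709)*9820 = (312 - 33709)*9820 = -33397*9820 = -327958540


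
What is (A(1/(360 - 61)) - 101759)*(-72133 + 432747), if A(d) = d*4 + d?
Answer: -10972018484704/299 ≈ -3.6696e+10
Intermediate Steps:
A(d) = 5*d (A(d) = 4*d + d = 5*d)
(A(1/(360 - 61)) - 101759)*(-72133 + 432747) = (5/(360 - 61) - 101759)*(-72133 + 432747) = (5/299 - 101759)*360614 = -30425936/299*360614 = -10972018484704/299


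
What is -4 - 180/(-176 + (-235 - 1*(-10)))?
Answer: -1424/401 ≈ -3.5511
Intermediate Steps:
-4 - 180/(-176 + (-235 - 1*(-10))) = -4 - 180/(-176 + (-235 + 10)) = -4 - 180/(-176 - 225) = -4 - 180/(-401) = -4 - 180*(-1/401) = -4 + 180/401 = -1424/401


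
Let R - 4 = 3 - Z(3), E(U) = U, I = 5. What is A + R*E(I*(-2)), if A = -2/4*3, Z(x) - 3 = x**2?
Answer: 97/2 ≈ 48.500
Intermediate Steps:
Z(x) = 3 + x**2
R = -5 (R = 4 + (3 - (3 + 3**2)) = 4 + (3 - (3 + 9)) = 4 + (3 - 1*12) = 4 + (3 - 12) = 4 - 9 = -5)
A = -3/2 (A = -2*1/4*3 = -1/2*3 = -3/2 ≈ -1.5000)
A + R*E(I*(-2)) = -3/2 - 25*(-2) = -3/2 - 5*(-10) = -3/2 + 50 = 97/2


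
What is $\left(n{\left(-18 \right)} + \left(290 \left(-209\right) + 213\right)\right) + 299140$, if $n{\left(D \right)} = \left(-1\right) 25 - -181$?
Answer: $238899$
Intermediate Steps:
$n{\left(D \right)} = 156$ ($n{\left(D \right)} = -25 + 181 = 156$)
$\left(n{\left(-18 \right)} + \left(290 \left(-209\right) + 213\right)\right) + 299140 = \left(156 + \left(290 \left(-209\right) + 213\right)\right) + 299140 = \left(156 + \left(-60610 + 213\right)\right) + 299140 = \left(156 - 60397\right) + 299140 = -60241 + 299140 = 238899$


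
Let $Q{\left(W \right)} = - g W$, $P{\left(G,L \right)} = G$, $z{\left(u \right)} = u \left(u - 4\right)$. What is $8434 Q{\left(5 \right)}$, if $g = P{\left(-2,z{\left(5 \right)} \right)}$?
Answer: $84340$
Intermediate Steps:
$z{\left(u \right)} = u \left(-4 + u\right)$
$g = -2$
$Q{\left(W \right)} = 2 W$ ($Q{\left(W \right)} = \left(-1\right) \left(-2\right) W = 2 W$)
$8434 Q{\left(5 \right)} = 8434 \cdot 2 \cdot 5 = 8434 \cdot 10 = 84340$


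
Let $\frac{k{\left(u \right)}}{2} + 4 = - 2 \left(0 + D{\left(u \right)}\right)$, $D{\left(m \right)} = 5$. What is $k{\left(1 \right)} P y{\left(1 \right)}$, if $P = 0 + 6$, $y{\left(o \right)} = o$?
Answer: $-168$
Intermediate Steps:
$P = 6$
$k{\left(u \right)} = -28$ ($k{\left(u \right)} = -8 + 2 \left(- 2 \left(0 + 5\right)\right) = -8 + 2 \left(\left(-2\right) 5\right) = -8 + 2 \left(-10\right) = -8 - 20 = -28$)
$k{\left(1 \right)} P y{\left(1 \right)} = \left(-28\right) 6 \cdot 1 = \left(-168\right) 1 = -168$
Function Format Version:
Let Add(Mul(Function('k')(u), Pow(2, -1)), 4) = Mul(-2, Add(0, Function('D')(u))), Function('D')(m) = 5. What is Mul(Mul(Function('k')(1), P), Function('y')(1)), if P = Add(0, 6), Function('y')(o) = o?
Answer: -168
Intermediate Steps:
P = 6
Function('k')(u) = -28 (Function('k')(u) = Add(-8, Mul(2, Mul(-2, Add(0, 5)))) = Add(-8, Mul(2, Mul(-2, 5))) = Add(-8, Mul(2, -10)) = Add(-8, -20) = -28)
Mul(Mul(Function('k')(1), P), Function('y')(1)) = Mul(Mul(-28, 6), 1) = Mul(-168, 1) = -168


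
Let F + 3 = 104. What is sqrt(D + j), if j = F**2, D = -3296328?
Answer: I*sqrt(3286127) ≈ 1812.8*I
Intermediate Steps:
F = 101 (F = -3 + 104 = 101)
j = 10201 (j = 101**2 = 10201)
sqrt(D + j) = sqrt(-3296328 + 10201) = sqrt(-3286127) = I*sqrt(3286127)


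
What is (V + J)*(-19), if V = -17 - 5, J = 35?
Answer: -247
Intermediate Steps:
V = -22
(V + J)*(-19) = (-22 + 35)*(-19) = 13*(-19) = -247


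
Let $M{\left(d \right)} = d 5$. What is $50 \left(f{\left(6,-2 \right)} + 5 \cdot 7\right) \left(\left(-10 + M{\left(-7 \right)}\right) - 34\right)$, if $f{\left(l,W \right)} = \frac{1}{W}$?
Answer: $-136275$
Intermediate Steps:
$M{\left(d \right)} = 5 d$
$50 \left(f{\left(6,-2 \right)} + 5 \cdot 7\right) \left(\left(-10 + M{\left(-7 \right)}\right) - 34\right) = 50 \left(\frac{1}{-2} + 5 \cdot 7\right) \left(\left(-10 + 5 \left(-7\right)\right) - 34\right) = 50 \left(- \frac{1}{2} + 35\right) \left(\left(-10 - 35\right) - 34\right) = 50 \cdot \frac{69}{2} \left(-45 - 34\right) = 1725 \left(-79\right) = -136275$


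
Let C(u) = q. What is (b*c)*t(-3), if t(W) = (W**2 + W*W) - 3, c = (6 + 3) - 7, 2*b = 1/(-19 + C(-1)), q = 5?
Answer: -15/14 ≈ -1.0714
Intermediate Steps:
C(u) = 5
b = -1/28 (b = 1/(2*(-19 + 5)) = (1/2)/(-14) = (1/2)*(-1/14) = -1/28 ≈ -0.035714)
c = 2 (c = 9 - 7 = 2)
t(W) = -3 + 2*W**2 (t(W) = (W**2 + W**2) - 3 = 2*W**2 - 3 = -3 + 2*W**2)
(b*c)*t(-3) = (-1/28*2)*(-3 + 2*(-3)**2) = -(-3 + 2*9)/14 = -(-3 + 18)/14 = -1/14*15 = -15/14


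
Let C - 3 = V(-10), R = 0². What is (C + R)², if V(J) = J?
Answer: 49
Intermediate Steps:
R = 0
C = -7 (C = 3 - 10 = -7)
(C + R)² = (-7 + 0)² = (-7)² = 49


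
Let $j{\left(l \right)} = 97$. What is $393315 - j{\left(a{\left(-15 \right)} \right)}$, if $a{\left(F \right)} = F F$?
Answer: $393218$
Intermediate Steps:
$a{\left(F \right)} = F^{2}$
$393315 - j{\left(a{\left(-15 \right)} \right)} = 393315 - 97 = 393218$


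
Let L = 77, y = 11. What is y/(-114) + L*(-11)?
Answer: -96569/114 ≈ -847.10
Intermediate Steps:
y/(-114) + L*(-11) = 11/(-114) + 77*(-11) = 11*(-1/114) - 847 = -11/114 - 847 = -96569/114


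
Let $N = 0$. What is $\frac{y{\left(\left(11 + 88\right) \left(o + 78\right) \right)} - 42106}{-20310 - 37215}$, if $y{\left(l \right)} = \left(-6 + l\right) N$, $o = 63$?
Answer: $\frac{42106}{57525} \approx 0.73196$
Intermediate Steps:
$y{\left(l \right)} = 0$ ($y{\left(l \right)} = \left(-6 + l\right) 0 = 0$)
$\frac{y{\left(\left(11 + 88\right) \left(o + 78\right) \right)} - 42106}{-20310 - 37215} = \frac{0 - 42106}{-20310 - 37215} = - \frac{42106}{-57525} = \left(-42106\right) \left(- \frac{1}{57525}\right) = \frac{42106}{57525}$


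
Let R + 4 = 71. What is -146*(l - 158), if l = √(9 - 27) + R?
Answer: 13286 - 438*I*√2 ≈ 13286.0 - 619.43*I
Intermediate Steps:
R = 67 (R = -4 + 71 = 67)
l = 67 + 3*I*√2 (l = √(9 - 27) + 67 = √(-18) + 67 = 3*I*√2 + 67 = 67 + 3*I*√2 ≈ 67.0 + 4.2426*I)
-146*(l - 158) = -146*((67 + 3*I*√2) - 158) = -146*(-91 + 3*I*√2) = 13286 - 438*I*√2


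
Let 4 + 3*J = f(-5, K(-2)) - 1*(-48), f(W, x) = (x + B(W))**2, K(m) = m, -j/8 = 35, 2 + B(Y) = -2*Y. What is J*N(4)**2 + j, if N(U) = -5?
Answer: 1160/3 ≈ 386.67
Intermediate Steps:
B(Y) = -2 - 2*Y
j = -280 (j = -8*35 = -280)
f(W, x) = (-2 + x - 2*W)**2 (f(W, x) = (x + (-2 - 2*W))**2 = (-2 + x - 2*W)**2)
J = 80/3 (J = -4/3 + ((2 - 1*(-2) + 2*(-5))**2 - 1*(-48))/3 = -4/3 + ((2 + 2 - 10)**2 + 48)/3 = -4/3 + ((-6)**2 + 48)/3 = -4/3 + (36 + 48)/3 = -4/3 + (1/3)*84 = -4/3 + 28 = 80/3 ≈ 26.667)
J*N(4)**2 + j = (80/3)*(-5)**2 - 280 = (80/3)*25 - 280 = 2000/3 - 280 = 1160/3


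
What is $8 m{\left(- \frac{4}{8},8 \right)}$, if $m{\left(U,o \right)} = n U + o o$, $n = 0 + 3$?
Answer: $500$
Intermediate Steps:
$n = 3$
$m{\left(U,o \right)} = o^{2} + 3 U$ ($m{\left(U,o \right)} = 3 U + o o = 3 U + o^{2} = o^{2} + 3 U$)
$8 m{\left(- \frac{4}{8},8 \right)} = 8 \left(8^{2} + 3 \left(- \frac{4}{8}\right)\right) = 8 \left(64 + 3 \left(\left(-4\right) \frac{1}{8}\right)\right) = 8 \left(64 + 3 \left(- \frac{1}{2}\right)\right) = 8 \left(64 - \frac{3}{2}\right) = 8 \cdot \frac{125}{2} = 500$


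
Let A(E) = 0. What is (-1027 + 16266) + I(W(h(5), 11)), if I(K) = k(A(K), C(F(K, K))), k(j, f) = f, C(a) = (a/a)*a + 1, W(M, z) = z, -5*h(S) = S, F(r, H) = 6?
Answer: 15246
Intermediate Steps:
h(S) = -S/5
C(a) = 1 + a (C(a) = 1*a + 1 = a + 1 = 1 + a)
I(K) = 7 (I(K) = 1 + 6 = 7)
(-1027 + 16266) + I(W(h(5), 11)) = (-1027 + 16266) + 7 = 15239 + 7 = 15246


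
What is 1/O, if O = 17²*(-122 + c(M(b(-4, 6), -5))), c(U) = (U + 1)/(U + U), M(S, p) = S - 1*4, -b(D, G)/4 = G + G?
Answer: -104/3652093 ≈ -2.8477e-5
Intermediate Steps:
b(D, G) = -8*G (b(D, G) = -4*(G + G) = -8*G)
M(S, p) = -4 + S (M(S, p) = S - 4 = -4 + S)
c(U) = (1 + U)/(2*U) (c(U) = (1 + U)/((2*U)) = (1 + U)*(1/(2*U)) = (1 + U)/(2*U))
O = -3652093/104 (O = 17²*(-122 + (1 + (-4 - 8*6))/(2*(-4 - 8*6))) = 289*(-122 + (1 + (-4 - 48))/(2*(-4 - 48))) = 289*(-122 + (½)*(1 - 52)/(-52)) = 289*(-122 + (½)*(-1/52)*(-51)) = 289*(-122 + 51/104) = 289*(-12637/104) = -3652093/104 ≈ -35116.)
1/O = 1/(-3652093/104) = -104/3652093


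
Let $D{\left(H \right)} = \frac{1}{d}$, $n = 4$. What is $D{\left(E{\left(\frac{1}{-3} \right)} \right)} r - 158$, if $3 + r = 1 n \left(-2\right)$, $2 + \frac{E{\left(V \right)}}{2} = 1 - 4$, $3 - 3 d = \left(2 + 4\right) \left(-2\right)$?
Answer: $- \frac{801}{5} \approx -160.2$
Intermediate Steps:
$d = 5$ ($d = 1 - \frac{\left(2 + 4\right) \left(-2\right)}{3} = 1 - \frac{6 \left(-2\right)}{3} = 1 - -4 = 1 + 4 = 5$)
$E{\left(V \right)} = -10$ ($E{\left(V \right)} = -4 + 2 \left(1 - 4\right) = -4 + 2 \left(-3\right) = -4 - 6 = -10$)
$D{\left(H \right)} = \frac{1}{5}$
$r = -11$ ($r = -3 + 1 \cdot 4 \left(-2\right) = -3 + 4 \left(-2\right) = -3 - 8 = -11$)
$D{\left(E{\left(\frac{1}{-3} \right)} \right)} r - 158 = \frac{1}{5} \left(-11\right) - 158 = - \frac{11}{5} - 158 = - \frac{801}{5}$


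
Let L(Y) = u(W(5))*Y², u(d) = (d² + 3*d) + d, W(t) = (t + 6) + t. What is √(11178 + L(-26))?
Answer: √227498 ≈ 476.97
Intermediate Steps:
W(t) = 6 + 2*t (W(t) = (6 + t) + t = 6 + 2*t)
u(d) = d² + 4*d
L(Y) = 320*Y² (L(Y) = ((6 + 2*5)*(4 + (6 + 2*5)))*Y² = ((6 + 10)*(4 + (6 + 10)))*Y² = (16*(4 + 16))*Y² = (16*20)*Y² = 320*Y²)
√(11178 + L(-26)) = √(11178 + 320*(-26)²) = √(11178 + 320*676) = √(11178 + 216320) = √227498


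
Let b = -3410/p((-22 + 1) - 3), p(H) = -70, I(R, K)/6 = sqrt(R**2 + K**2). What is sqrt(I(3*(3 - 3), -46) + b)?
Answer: sqrt(15911)/7 ≈ 18.020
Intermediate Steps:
I(R, K) = 6*sqrt(K**2 + R**2) (I(R, K) = 6*sqrt(R**2 + K**2) = 6*sqrt(K**2 + R**2))
b = 341/7 (b = -3410/(-70) = -3410*(-1/70) = 341/7 ≈ 48.714)
sqrt(I(3*(3 - 3), -46) + b) = sqrt(6*sqrt((-46)**2 + (3*(3 - 3))**2) + 341/7) = sqrt(6*sqrt(2116 + (3*0)**2) + 341/7) = sqrt(6*sqrt(2116 + 0**2) + 341/7) = sqrt(6*sqrt(2116 + 0) + 341/7) = sqrt(6*sqrt(2116) + 341/7) = sqrt(6*46 + 341/7) = sqrt(276 + 341/7) = sqrt(2273/7) = sqrt(15911)/7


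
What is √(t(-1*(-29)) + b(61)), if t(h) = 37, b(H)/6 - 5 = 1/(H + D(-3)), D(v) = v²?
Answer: 2*√20545/35 ≈ 8.1906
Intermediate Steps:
b(H) = 30 + 6/(9 + H) (b(H) = 30 + 6/(H + (-3)²) = 30 + 6/(H + 9) = 30 + 6/(9 + H))
√(t(-1*(-29)) + b(61)) = √(37 + 6*(46 + 5*61)/(9 + 61)) = √(37 + 6*(46 + 305)/70) = √(37 + 6*(1/70)*351) = √(37 + 1053/35) = √(2348/35) = 2*√20545/35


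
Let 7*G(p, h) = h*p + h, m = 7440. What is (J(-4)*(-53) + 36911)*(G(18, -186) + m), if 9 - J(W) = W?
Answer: 1758433212/7 ≈ 2.5120e+8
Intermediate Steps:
G(p, h) = h/7 + h*p/7 (G(p, h) = (h*p + h)/7 = (h + h*p)/7 = h/7 + h*p/7)
J(W) = 9 - W
(J(-4)*(-53) + 36911)*(G(18, -186) + m) = ((9 - 1*(-4))*(-53) + 36911)*((1/7)*(-186)*(1 + 18) + 7440) = ((9 + 4)*(-53) + 36911)*((1/7)*(-186)*19 + 7440) = (13*(-53) + 36911)*(-3534/7 + 7440) = (-689 + 36911)*(48546/7) = 36222*(48546/7) = 1758433212/7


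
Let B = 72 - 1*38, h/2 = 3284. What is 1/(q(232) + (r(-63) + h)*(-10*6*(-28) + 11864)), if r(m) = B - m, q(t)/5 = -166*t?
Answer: 1/90078200 ≈ 1.1101e-8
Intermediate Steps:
h = 6568 (h = 2*3284 = 6568)
B = 34 (B = 72 - 38 = 34)
q(t) = -830*t (q(t) = 5*(-166*t) = -830*t)
r(m) = 34 - m
1/(q(232) + (r(-63) + h)*(-10*6*(-28) + 11864)) = 1/(-830*232 + ((34 - 1*(-63)) + 6568)*(-10*6*(-28) + 11864)) = 1/(-192560 + ((34 + 63) + 6568)*(-60*(-28) + 11864)) = 1/(-192560 + (97 + 6568)*(1680 + 11864)) = 1/(-192560 + 6665*13544) = 1/(-192560 + 90270760) = 1/90078200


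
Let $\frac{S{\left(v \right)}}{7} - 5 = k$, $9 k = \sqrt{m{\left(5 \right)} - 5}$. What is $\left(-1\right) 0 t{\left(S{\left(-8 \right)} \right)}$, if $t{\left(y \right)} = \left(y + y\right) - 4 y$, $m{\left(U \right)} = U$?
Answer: $0$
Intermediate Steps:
$k = 0$ ($k = \frac{\sqrt{5 - 5}}{9} = \frac{\sqrt{0}}{9} = \frac{1}{9} \cdot 0 = 0$)
$S{\left(v \right)} = 35$ ($S{\left(v \right)} = 35 + 7 \cdot 0 = 35 + 0 = 35$)
$t{\left(y \right)} = - 2 y$ ($t{\left(y \right)} = 2 y - 4 y = - 2 y$)
$\left(-1\right) 0 t{\left(S{\left(-8 \right)} \right)} = \left(-1\right) 0 \left(\left(-2\right) 35\right) = 0 \left(-70\right) = 0$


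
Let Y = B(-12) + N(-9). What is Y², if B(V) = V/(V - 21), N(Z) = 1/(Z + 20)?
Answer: 25/121 ≈ 0.20661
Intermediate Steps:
N(Z) = 1/(20 + Z)
B(V) = V/(-21 + V)
Y = 5/11 (Y = -12/(-21 - 12) + 1/(20 - 9) = -12/(-33) + 1/11 = -12*(-1/33) + 1/11 = 4/11 + 1/11 = 5/11 ≈ 0.45455)
Y² = (5/11)² = 25/121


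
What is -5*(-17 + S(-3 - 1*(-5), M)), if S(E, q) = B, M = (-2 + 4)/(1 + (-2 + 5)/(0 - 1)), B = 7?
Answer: 50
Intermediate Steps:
M = -1 (M = 2/(1 + 3/(-1)) = 2/(1 + 3*(-1)) = 2/(1 - 3) = 2/(-2) = 2*(-1/2) = -1)
S(E, q) = 7
-5*(-17 + S(-3 - 1*(-5), M)) = -5*(-17 + 7) = -5*(-10) = 50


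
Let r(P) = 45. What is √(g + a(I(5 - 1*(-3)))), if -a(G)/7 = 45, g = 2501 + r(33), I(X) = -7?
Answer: √2231 ≈ 47.233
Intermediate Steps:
g = 2546 (g = 2501 + 45 = 2546)
a(G) = -315 (a(G) = -7*45 = -315)
√(g + a(I(5 - 1*(-3)))) = √(2546 - 315) = √2231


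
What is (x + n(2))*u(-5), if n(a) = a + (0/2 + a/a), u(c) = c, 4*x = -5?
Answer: -35/4 ≈ -8.7500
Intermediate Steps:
x = -5/4 (x = (1/4)*(-5) = -5/4 ≈ -1.2500)
n(a) = 1 + a (n(a) = a + (0*(1/2) + 1) = a + (0 + 1) = a + 1 = 1 + a)
(x + n(2))*u(-5) = (-5/4 + (1 + 2))*(-5) = (-5/4 + 3)*(-5) = (7/4)*(-5) = -35/4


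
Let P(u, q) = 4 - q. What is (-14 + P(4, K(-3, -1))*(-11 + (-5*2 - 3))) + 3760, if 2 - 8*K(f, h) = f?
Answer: 3665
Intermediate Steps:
K(f, h) = 1/4 - f/8
(-14 + P(4, K(-3, -1))*(-11 + (-5*2 - 3))) + 3760 = (-14 + (4 - (1/4 - 1/8*(-3)))*(-11 + (-5*2 - 3))) + 3760 = (-14 + (4 - (1/4 + 3/8))*(-11 + (-10 - 3))) + 3760 = (-14 + (4 - 1*5/8)*(-11 - 13)) + 3760 = (-14 + (4 - 5/8)*(-24)) + 3760 = (-14 + (27/8)*(-24)) + 3760 = (-14 - 81) + 3760 = -95 + 3760 = 3665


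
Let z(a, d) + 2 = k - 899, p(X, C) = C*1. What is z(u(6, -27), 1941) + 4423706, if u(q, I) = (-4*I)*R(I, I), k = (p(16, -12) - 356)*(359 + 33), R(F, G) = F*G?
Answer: 4278549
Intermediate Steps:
p(X, C) = C
k = -144256 (k = (-12 - 356)*(359 + 33) = -368*392 = -144256)
u(q, I) = -4*I³ (u(q, I) = (-4*I)*(I*I) = (-4*I)*I² = -4*I³)
z(a, d) = -145157 (z(a, d) = -2 + (-144256 - 899) = -2 - 145155 = -145157)
z(u(6, -27), 1941) + 4423706 = -145157 + 4423706 = 4278549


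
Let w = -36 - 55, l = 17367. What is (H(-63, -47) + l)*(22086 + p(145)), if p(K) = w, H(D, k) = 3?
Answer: 382053150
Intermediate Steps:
w = -91
p(K) = -91
(H(-63, -47) + l)*(22086 + p(145)) = (3 + 17367)*(22086 - 91) = 17370*21995 = 382053150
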